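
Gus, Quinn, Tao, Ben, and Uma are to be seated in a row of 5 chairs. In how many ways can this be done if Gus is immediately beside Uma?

48

Treat {Gus, Uma} as a single unit. There are 4 units to order, and the pair itself can be ordered 2 ways.
That gives 2 × 4! = 2 × 24 = 48.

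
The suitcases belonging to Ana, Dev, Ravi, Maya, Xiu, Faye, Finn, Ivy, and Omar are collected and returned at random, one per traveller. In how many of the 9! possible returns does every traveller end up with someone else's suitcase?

Let Aᵢ be the assignments in which traveller i gets their own suitcase. We want the size of the complement of A₁∪…∪A_9.
By inclusion–exclusion this is Σ_{j=0}^{9} (−1)^j C(9,j)·(9−j)!.
Computing: 362880 − 362880 + 181440 − 60480 + 15120 − 3024 + 504 − 72 + 9 − 1 = 133496.

133496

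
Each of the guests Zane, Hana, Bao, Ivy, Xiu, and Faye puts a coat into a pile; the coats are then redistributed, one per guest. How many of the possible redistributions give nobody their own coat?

Let Aᵢ be the assignments in which guest i gets their own coat. We want the size of the complement of A₁∪…∪A_6.
By inclusion–exclusion this is Σ_{j=0}^{6} (−1)^j C(6,j)·(6−j)!.
Computing: 720 − 720 + 360 − 120 + 30 − 6 + 1 = 265.

265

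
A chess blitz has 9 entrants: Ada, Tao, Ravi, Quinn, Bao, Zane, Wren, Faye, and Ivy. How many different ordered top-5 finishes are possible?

15120

There are 9 choices for 1st place, 8 for 2nd, and so on down to 5 for position 5.
That gives 9 × 8 × 7 × 6 × 5 = 15120.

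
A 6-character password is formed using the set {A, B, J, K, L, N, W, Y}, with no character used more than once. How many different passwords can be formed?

20160

With no repetition, fill the 6 characters in order: 8 choices, then 7, down to 3.
That product is 8 × 7 × 6 × 5 × 4 × 3 = 20160.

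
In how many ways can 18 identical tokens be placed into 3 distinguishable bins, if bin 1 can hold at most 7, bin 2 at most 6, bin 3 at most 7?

6

By stars and bars, unrestricted non-negative solutions to x_1+…+x_3 = 18 number C(18+2,2) = 190.
Subtract solutions that violate a single cap (substitute x_i' = x_i − (cap_i+1)): x_1 ≥ 8 gives C(12,2) = 66; x_2 ≥ 7 gives C(13,2) = 78; x_3 ≥ 8 gives C(12,2) = 66. Together 210.
Add back pairs where two caps are both exceeded: 10 + 6 + 10 = 26.
By inclusion–exclusion the count is 190 − 210 + 26 = 6.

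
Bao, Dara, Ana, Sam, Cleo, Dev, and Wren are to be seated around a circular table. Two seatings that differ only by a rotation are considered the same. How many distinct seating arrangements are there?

Fix one person's seat to break rotational symmetry; the remaining 6 people can be arranged in (6)! = 720 ways.

720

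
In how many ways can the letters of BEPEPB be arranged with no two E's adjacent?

Total arrangements of BEPEPB: 6!/(2!·2!·2!) = 90.
Arrangements with the E's together: treat EE as one letter, giving (5)!/(2!·2!) = 30.
Subtracting, 90 − 30 = 60 arrangements keep the E's apart.

60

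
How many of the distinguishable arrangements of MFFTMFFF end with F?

105

Fix F in the last position and arrange the remaining 7 letters.
Those 7 letters have F appearing 4 times and M appearing twice, giving (7)!/(4!·2!) = 105.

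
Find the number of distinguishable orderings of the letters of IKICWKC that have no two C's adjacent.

450

There are 7!/(2!·2!·2!) = 630 arrangements of IKICWKC in total.
If the two C's are adjacent, glue them into one block, leaving 6 items to arrange: (6)!/(2!·2!) = 180 ways.
Subtracting, 630 − 180 = 450 arrangements keep the C's apart.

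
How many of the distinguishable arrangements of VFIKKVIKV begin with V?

Fix V in the first position and arrange the remaining 8 letters.
Those 8 letters have I appearing twice, K appearing 3 times, and V appearing twice, giving (8)!/(3!·2!·2!) = 1680.

1680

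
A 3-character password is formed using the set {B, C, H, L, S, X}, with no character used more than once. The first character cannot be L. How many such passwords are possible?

The first character has 6−1 = 5 choices (anything except L).
The remaining 2 characters are filled from the other 5 symbols without repetition: 5 × 4 = 20.
Total: 5 × 20 = 100.

100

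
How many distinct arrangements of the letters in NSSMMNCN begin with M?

420

Fix M in the first position and arrange the remaining 7 letters.
Those 7 letters have N appearing 3 times and S appearing twice, giving (7)!/(3!·2!) = 420.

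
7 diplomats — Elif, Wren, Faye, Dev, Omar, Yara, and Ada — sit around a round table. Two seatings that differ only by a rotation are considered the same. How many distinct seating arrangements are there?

Seat Elif anywhere (absorbing the rotational symmetry), then permute the other 6: (6)! = 720.

720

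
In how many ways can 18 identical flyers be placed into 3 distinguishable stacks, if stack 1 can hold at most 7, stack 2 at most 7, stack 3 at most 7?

Without the upper bounds there are C(20,2) = 190 ways to split 18 among 3 stacks.
Subtract solutions that violate a single cap (substitute x_i' = x_i − (cap_i+1)): x_1 ≥ 8 gives C(12,2) = 66; x_2 ≥ 8 gives C(12,2) = 66; x_3 ≥ 8 gives C(12,2) = 66. Together 198.
Add back pairs where two caps are both exceeded: 6 + 6 + 6 = 18.
By inclusion–exclusion the count is 190 − 198 + 18 = 10.

10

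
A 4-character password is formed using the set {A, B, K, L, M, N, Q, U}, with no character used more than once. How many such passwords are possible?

1680

This is a permutation of 4 out of 8: P(8,4) = 8!/4!.
8 × 7 × 6 × 5 = 1680.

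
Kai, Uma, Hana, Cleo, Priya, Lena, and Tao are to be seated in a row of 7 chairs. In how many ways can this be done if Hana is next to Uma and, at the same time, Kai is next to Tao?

480

Treat {Hana,Uma} as one block (2 orders) and {Kai,Tao} as another (2 orders).
That leaves 5 units to arrange: 2 × 2 × 5! = 4 × 120 = 480.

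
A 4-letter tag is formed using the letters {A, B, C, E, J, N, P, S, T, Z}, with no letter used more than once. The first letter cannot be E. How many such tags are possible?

4536

The first letter has 10−1 = 9 choices (anything except E).
The remaining 3 letters are filled from the other 9 symbols without repetition: 9 × 8 × 7 = 504.
Total: 9 × 504 = 4536.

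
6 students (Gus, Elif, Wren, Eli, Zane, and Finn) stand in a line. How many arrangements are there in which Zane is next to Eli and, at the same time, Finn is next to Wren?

96

Treat {Zane,Eli} as one block (2 orders) and {Finn,Wren} as another (2 orders).
That leaves 4 units to arrange: 2 × 2 × 4! = 4 × 24 = 96.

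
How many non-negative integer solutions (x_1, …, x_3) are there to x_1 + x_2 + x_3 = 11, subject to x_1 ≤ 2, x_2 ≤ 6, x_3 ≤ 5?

6

Without the upper bounds there are C(13,2) = 78 ways to split 11 among 3 variables.
Subtract solutions that violate a single cap (substitute x_i' = x_i − (cap_i+1)): x_1 ≥ 3 gives C(10,2) = 45; x_2 ≥ 7 gives C(6,2) = 15; x_3 ≥ 6 gives C(7,2) = 21. Together 81.
Add back pairs where two caps are both exceeded: 3 + 6 + 0 = 9.
By inclusion–exclusion the count is 78 − 81 + 9 = 6.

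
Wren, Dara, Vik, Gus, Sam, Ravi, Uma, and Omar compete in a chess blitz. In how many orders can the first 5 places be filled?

6720

There are 8 choices for 1st place, 7 for 2nd, and so on down to 4 for position 5.
That gives 8 × 7 × 6 × 5 × 4 = 6720.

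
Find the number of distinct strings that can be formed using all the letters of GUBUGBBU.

The 8 letters of GUBUGBBU have repeats: B appearing 3 times, G appearing twice, and U appearing 3 times.
Dividing 8! = 40320 by 3!·3!·2! = 72 for the repeated letters gives 560.

560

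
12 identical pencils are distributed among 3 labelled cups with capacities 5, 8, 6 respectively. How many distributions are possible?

32

Without the upper bounds there are C(14,2) = 91 ways to split 12 among 3 cups.
Subtract solutions that violate a single cap (substitute x_i' = x_i − (cap_i+1)): x_1 ≥ 6 gives C(8,2) = 28; x_2 ≥ 9 gives C(5,2) = 10; x_3 ≥ 7 gives C(7,2) = 21. Together 59.
No two caps can be exceeded simultaneously, so the pair terms are all 0.
By inclusion–exclusion the count is 91 − 59 + 0 = 32.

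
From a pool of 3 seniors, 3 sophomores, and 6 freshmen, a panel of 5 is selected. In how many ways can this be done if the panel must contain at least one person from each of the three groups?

Total 5-person selections from all 12: C(12,5) = 792.
Subtract selections that omit an entire group: no seniors → C(9,5) = 126; no sophomores → C(9,5) = 126; no freshmen → C(6,5) = 6.
Add back selections omitting two groups (i.e. drawn from a single group): C(3,5) + C(3,5) + C(6,5) = 6.
By inclusion–exclusion: 792 − 258 + 6 = 540.

540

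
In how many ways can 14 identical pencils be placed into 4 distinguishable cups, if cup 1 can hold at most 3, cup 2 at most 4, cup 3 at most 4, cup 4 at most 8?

50

Without the upper bounds there are C(17,3) = 680 ways to split 14 among 4 cups.
Subtract solutions that violate a single cap (substitute x_i' = x_i − (cap_i+1)): x_1 ≥ 4 gives C(13,3) = 286; x_2 ≥ 5 gives C(12,3) = 220; x_3 ≥ 5 gives C(12,3) = 220; x_4 ≥ 9 gives C(8,3) = 56. Together 782.
Add back pairs where two caps are both exceeded: 56 + 56 + 4 + 35 + 1 + 1 = 153.
Subtract triples: 1 + 0 + 0 + 0 = 1.
By inclusion–exclusion the count is 680 − 782 + 153 − 1 = 50.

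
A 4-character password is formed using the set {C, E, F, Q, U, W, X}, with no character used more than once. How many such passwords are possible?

840

With no repetition, fill the 4 characters in order: 7 choices, then 6, down to 4.
That product is 7 × 6 × 5 × 4 = 840.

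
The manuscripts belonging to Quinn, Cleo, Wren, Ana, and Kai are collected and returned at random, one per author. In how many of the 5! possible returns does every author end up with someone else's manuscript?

This is the derangement count D_5: permutations of 5 items with no fixed point.
By inclusion–exclusion this is Σ_{j=0}^{5} (−1)^j C(5,j)·(5−j)!.
Computing: 120 − 120 + 60 − 20 + 5 − 1 = 44.

44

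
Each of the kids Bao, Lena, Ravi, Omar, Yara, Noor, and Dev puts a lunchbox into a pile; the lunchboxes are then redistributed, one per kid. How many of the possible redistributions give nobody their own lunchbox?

This is the derangement count D_7: permutations of 7 items with no fixed point.
By inclusion–exclusion this is Σ_{j=0}^{7} (−1)^j C(7,j)·(7−j)!.
Computing: 5040 − 5040 + 2520 − 840 + 210 − 42 + 7 − 1 = 1854.

1854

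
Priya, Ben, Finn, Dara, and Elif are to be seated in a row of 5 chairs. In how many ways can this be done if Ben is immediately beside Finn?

Glue Ben and Finn into one block (2 internal orders), leaving 4 units to arrange in a row.
So the count is 2·(4)! = 48.

48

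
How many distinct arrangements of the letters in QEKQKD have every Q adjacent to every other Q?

Treat the 2 copies of Q as a single block. The multiset to arrange is then {QQ, D, E, K, K}, 5 items in all.
That gives (5)!/(2!) = 60 arrangements.

60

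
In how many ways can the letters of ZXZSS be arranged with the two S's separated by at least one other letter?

There are 5!/(2!·2!) = 30 arrangements of ZXZSS in total.
Arrangements with the S's together: treat SS as one letter, giving (4)!/(2!) = 12.
Subtracting, 30 − 12 = 18 arrangements keep the S's apart.

18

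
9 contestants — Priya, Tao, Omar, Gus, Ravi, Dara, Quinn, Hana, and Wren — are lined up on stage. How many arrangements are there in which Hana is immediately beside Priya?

80640

Place the 7 others and the Hana-Priya pair as 8 objects in a line; the pair has 2 internal arrangements.
That gives 2 × 8! = 2 × 40320 = 80640.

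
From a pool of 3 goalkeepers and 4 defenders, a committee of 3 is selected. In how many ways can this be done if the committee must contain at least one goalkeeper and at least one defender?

With no constraint there are C(7,3) = 35 possible selections.
Selections missing a whole group: no goalkeepers → C(4,3) = 4; no defenders → C(3,3) = 1.
Both groups omitted at once is impossible, so 35 − 5 = 30.

30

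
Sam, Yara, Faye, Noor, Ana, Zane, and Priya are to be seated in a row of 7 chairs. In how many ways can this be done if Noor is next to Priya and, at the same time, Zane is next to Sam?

480

Treat {Noor,Priya} as one block (2 orders) and {Zane,Sam} as another (2 orders).
That leaves 5 units to arrange: 2 × 2 × 5! = 4 × 120 = 480.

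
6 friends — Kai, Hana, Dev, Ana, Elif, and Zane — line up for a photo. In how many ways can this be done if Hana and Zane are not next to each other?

There are 6! = 720 arrangements in all. If Hana and Zane are adjacent, merging them into one block gives 2·(5)! = 240 arrangements.
Complementary counting: 720 − 240 = 480.

480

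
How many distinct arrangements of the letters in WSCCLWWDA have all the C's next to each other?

Treat the 2 copies of C as a single block. The multiset to arrange is then {CC, A, D, L, S, W, W, W}, 8 items in all.
That gives (8)!/(3!) = 6720 arrangements.

6720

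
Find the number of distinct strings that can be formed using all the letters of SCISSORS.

SCISSORS has 8 letters with S appearing 4 times.
So there are 8! / (4!) = 1680 distinguishable arrangements.

1680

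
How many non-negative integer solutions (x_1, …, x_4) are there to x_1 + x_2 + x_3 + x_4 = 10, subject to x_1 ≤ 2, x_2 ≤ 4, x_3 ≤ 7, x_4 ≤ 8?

Without the upper bounds there are C(13,3) = 286 ways to split 10 among 4 variables.
Subtract solutions that violate a single cap (substitute x_i' = x_i − (cap_i+1)): x_1 ≥ 3 gives C(10,3) = 120; x_2 ≥ 5 gives C(8,3) = 56; x_3 ≥ 8 gives C(5,3) = 10; x_4 ≥ 9 gives C(4,3) = 4. Together 190.
Add back pairs where two caps are both exceeded: 10 + 0 + 0 + 0 + 0 + 0 = 10.
By inclusion–exclusion the count is 286 − 190 + 10 = 106.

106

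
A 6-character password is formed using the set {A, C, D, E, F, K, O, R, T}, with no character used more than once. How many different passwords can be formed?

60480

With no repetition, fill the 6 characters in order: 9 choices, then 8, down to 4.
That product is 9 × 8 × 7 × 6 × 5 × 4 = 60480.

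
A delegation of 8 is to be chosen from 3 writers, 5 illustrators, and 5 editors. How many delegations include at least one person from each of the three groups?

With no constraint there are C(13,8) = 1287 possible selections.
Subtract selections that omit an entire group: no writers → C(10,8) = 45; no illustrators → C(8,8) = 1; no editors → C(8,8) = 1.
Add back selections omitting two groups (i.e. drawn from a single group): C(3,8) + C(5,8) + C(5,8) = 0.
By inclusion–exclusion: 1287 − 47 + 0 = 1240.

1240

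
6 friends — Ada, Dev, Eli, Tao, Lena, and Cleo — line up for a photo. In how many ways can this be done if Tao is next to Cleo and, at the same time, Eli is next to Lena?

96

Treat {Tao,Cleo} as one block (2 orders) and {Eli,Lena} as another (2 orders).
That leaves 4 units to arrange: 2 × 2 × 4! = 4 × 24 = 96.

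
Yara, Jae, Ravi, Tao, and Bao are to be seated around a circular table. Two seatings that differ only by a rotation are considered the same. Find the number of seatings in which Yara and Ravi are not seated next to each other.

12

All circular seatings of 5 people number (4)! = 24.
Seatings with Yara beside Ravi: treat them as a block with 2 internal orders, giving 2 × (3)! = 12.
Subtracting, 24 − 12 = 12.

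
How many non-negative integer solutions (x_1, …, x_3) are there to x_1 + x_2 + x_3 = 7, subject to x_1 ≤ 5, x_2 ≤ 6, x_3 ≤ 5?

By stars and bars, unrestricted non-negative solutions to x_1+…+x_3 = 7 number C(7+2,2) = 36.
Subtract solutions that violate a single cap (substitute x_i' = x_i − (cap_i+1)): x_1 ≥ 6 gives C(3,2) = 3; x_2 ≥ 7 gives C(2,2) = 1; x_3 ≥ 6 gives C(3,2) = 3. Together 7.
No two caps can be exceeded simultaneously, so the pair terms are all 0.
By inclusion–exclusion the count is 36 − 7 + 0 = 29.

29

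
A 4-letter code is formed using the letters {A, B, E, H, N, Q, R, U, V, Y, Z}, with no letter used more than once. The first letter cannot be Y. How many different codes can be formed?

The first letter has 11−1 = 10 choices (anything except Y).
The remaining 3 letters are filled from the other 10 symbols without repetition: 10 × 9 × 8 = 720.
Total: 10 × 720 = 7200.

7200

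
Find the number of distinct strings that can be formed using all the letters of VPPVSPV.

140

The 7 letters of VPPVSPV have repeats: P appearing 3 times and V appearing 3 times.
So there are 7! / (3!·3!) = 140 distinguishable arrangements.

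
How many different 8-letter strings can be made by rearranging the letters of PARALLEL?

3360

The 8 letters of PARALLEL have repeats: A appearing twice and L appearing 3 times.
So there are 8! / (3!·2!) = 3360 distinguishable arrangements.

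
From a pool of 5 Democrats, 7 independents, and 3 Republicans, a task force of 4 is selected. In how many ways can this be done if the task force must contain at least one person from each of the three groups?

630

With no constraint there are C(15,4) = 1365 possible selections.
Selections missing a whole group: no Democrats → C(10,4) = 210; no independents → C(8,4) = 70; no Republicans → C(12,4) = 495.
Add back selections omitting two groups (i.e. drawn from a single group): C(5,4) + C(7,4) + C(3,4) = 40.
By inclusion–exclusion: 1365 − 775 + 40 = 630.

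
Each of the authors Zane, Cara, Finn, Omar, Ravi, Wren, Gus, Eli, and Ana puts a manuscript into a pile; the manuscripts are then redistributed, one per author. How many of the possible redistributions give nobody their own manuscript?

133496

This is the derangement count D_9: permutations of 9 items with no fixed point.
By inclusion–exclusion this is Σ_{j=0}^{9} (−1)^j C(9,j)·(9−j)!.
Computing: 362880 − 362880 + 181440 − 60480 + 15120 − 3024 + 504 − 72 + 9 − 1 = 133496.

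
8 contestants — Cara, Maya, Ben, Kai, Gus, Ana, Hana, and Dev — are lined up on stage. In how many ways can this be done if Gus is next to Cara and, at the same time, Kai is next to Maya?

2880

Treat {Gus,Cara} as one block (2 orders) and {Kai,Maya} as another (2 orders).
That leaves 6 units to arrange: 2 × 2 × 6! = 4 × 720 = 2880.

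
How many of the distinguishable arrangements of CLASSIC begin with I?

With the first slot taken by I, it remains to arrange the other 6 letters (CLASSC).
Those 6 letters have C appearing twice and S appearing twice, giving (6)!/(2!·2!) = 180.

180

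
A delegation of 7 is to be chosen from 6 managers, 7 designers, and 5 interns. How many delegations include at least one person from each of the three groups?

Total 7-person selections from all 18: C(18,7) = 31824.
Selections missing a whole group: no managers → C(12,7) = 792; no designers → C(11,7) = 330; no interns → C(13,7) = 1716.
Add back selections omitting two groups (i.e. drawn from a single group): C(6,7) + C(7,7) + C(5,7) = 1.
By inclusion–exclusion: 31824 − 2838 + 1 = 28987.

28987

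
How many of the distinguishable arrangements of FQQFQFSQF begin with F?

Fix F in the first position and arrange the remaining 8 letters.
Those 8 letters have F appearing 3 times and Q appearing 4 times, giving (8)!/(4!·3!) = 280.

280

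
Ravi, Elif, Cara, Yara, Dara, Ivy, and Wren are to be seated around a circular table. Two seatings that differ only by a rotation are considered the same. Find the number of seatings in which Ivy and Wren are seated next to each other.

240

Glue Ivy and Wren into a block (2 internal orders). Seating 6 units around a circle gives (5)! arrangements.
So 2 × (5)! = 2 × 120 = 240.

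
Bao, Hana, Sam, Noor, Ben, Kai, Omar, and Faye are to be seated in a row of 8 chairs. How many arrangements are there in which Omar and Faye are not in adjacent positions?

Of the 8! = 40320 arrangements, those with Omar and Faye adjacent number 2 × 7! = 10080 (treat the pair as a block with 2 internal orders).
Complementary counting: 40320 − 10080 = 30240.

30240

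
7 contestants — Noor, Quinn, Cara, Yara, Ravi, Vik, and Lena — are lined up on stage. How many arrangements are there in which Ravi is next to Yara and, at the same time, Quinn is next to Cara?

480

Treat {Ravi,Yara} as one block (2 orders) and {Quinn,Cara} as another (2 orders).
That leaves 5 units to arrange: 2 × 2 × 5! = 4 × 120 = 480.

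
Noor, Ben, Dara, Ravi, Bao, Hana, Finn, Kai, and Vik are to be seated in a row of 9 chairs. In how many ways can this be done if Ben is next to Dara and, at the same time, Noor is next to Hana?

Treat {Ben,Dara} as one block (2 orders) and {Noor,Hana} as another (2 orders).
That leaves 7 units to arrange: 2 × 2 × 7! = 4 × 5040 = 20160.

20160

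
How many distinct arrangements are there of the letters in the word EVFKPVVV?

1680

The 8 letters of EVFKPVVV have repeats: V appearing 4 times.
Dividing 8! = 40320 by 4! = 24 for the repeated letters gives 1680.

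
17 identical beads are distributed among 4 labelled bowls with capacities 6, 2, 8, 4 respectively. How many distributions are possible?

19

By stars and bars, unrestricted non-negative solutions to x_1+…+x_4 = 17 number C(17+3,3) = 1140.
Subtract solutions that violate a single cap (substitute x_i' = x_i − (cap_i+1)): x_1 ≥ 7 gives C(13,3) = 286; x_2 ≥ 3 gives C(17,3) = 680; x_3 ≥ 9 gives C(11,3) = 165; x_4 ≥ 5 gives C(15,3) = 455. Together 1586.
Add back pairs where two caps are both exceeded: 120 + 4 + 56 + 56 + 220 + 20 = 476.
Subtract triples: 0 + 10 + 0 + 1 = 11.
By inclusion–exclusion the count is 1140 − 1586 + 476 − 11 = 19.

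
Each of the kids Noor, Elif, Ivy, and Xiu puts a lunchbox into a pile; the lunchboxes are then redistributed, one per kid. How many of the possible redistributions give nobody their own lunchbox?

This is the derangement count D_4: permutations of 4 items with no fixed point.
By inclusion–exclusion this is Σ_{j=0}^{4} (−1)^j C(4,j)·(4−j)!.
Computing: 24 − 24 + 12 − 4 + 1 = 9.

9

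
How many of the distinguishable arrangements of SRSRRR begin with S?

Fix S in the first position and arrange the remaining 5 letters.
Those 5 letters have R appearing 4 times, giving (5)!/(4!) = 5.

5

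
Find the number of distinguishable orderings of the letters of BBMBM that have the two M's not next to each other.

6

Total arrangements of BBMBM: 5!/(3!·2!) = 10.
Arrangements with the M's together: treat MM as one letter, giving (4)!/(3!) = 4.
Hence 10 − 4 = 6.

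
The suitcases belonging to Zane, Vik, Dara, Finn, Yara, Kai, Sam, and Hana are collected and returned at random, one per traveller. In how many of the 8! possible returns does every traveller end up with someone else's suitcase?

This is the derangement count D_8: permutations of 8 items with no fixed point.
By inclusion–exclusion this is Σ_{j=0}^{8} (−1)^j C(8,j)·(8−j)!.
Computing: 40320 − 40320 + 20160 − 6720 + 1680 − 336 + 56 − 8 + 1 = 14833.

14833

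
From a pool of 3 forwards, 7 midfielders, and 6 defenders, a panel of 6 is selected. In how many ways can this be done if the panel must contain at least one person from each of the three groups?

Unrestricted: C(16,6) = 8008 ways to pick any 6 of the 16.
Selections missing a whole group: no forwards → C(13,6) = 1716; no midfielders → C(9,6) = 84; no defenders → C(10,6) = 210.
Add back selections omitting two groups (i.e. drawn from a single group): C(3,6) + C(7,6) + C(6,6) = 8.
By inclusion–exclusion: 8008 − 2010 + 8 = 6006.

6006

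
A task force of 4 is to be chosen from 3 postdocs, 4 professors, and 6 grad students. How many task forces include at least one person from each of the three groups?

360

Total 4-person selections from all 13: C(13,4) = 715.
Subtract selections that omit an entire group: no postdocs → C(10,4) = 210; no professors → C(9,4) = 126; no grad students → C(7,4) = 35.
Add back selections omitting two groups (i.e. drawn from a single group): C(3,4) + C(4,4) + C(6,4) = 16.
By inclusion–exclusion: 715 − 371 + 16 = 360.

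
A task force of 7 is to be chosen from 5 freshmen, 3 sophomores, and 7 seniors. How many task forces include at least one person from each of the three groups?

5516

With no constraint there are C(15,7) = 6435 possible selections.
Selections missing a whole group: no freshmen → C(10,7) = 120; no sophomores → C(12,7) = 792; no seniors → C(8,7) = 8.
Add back selections omitting two groups (i.e. drawn from a single group): C(5,7) + C(3,7) + C(7,7) = 1.
By inclusion–exclusion: 6435 − 920 + 1 = 5516.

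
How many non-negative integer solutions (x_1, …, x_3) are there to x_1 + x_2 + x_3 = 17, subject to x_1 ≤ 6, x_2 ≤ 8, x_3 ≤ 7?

15

Ignoring the caps, the number of non-negative solutions to x_1+…+x_3 = 17 is C(19,2) = 171.
Subtract solutions that violate a single cap (substitute x_i' = x_i − (cap_i+1)): x_1 ≥ 7 gives C(12,2) = 66; x_2 ≥ 9 gives C(10,2) = 45; x_3 ≥ 8 gives C(11,2) = 55. Together 166.
Add back pairs where two caps are both exceeded: 3 + 6 + 1 = 10.
By inclusion–exclusion the count is 171 − 166 + 10 = 15.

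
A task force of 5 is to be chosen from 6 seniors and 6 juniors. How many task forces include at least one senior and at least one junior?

780

Unrestricted: C(12,5) = 792 ways to pick any 5 of the 12.
Subtract selections that omit an entire group: no seniors → C(6,5) = 6; no juniors → C(6,5) = 6.
Both groups omitted at once is impossible, so 792 − 12 = 780.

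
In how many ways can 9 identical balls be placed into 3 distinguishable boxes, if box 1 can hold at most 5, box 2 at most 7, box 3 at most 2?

Without the upper bounds there are C(11,2) = 55 ways to split 9 among 3 boxes.
Subtract solutions that violate a single cap (substitute x_i' = x_i − (cap_i+1)): x_1 ≥ 6 gives C(5,2) = 10; x_2 ≥ 8 gives C(3,2) = 3; x_3 ≥ 3 gives C(8,2) = 28. Together 41.
Add back pairs where two caps are both exceeded: 0 + 1 + 0 = 1.
By inclusion–exclusion the count is 55 − 41 + 1 = 15.

15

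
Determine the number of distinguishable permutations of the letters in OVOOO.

OVOOO has 5 letters with O appearing 4 times.
The number of distinct arrangements is 5!/(4!) = 120/24 = 5.

5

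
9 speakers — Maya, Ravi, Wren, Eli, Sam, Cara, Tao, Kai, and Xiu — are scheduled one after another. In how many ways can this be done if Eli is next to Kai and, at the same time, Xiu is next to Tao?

20160

Treat {Eli,Kai} as one block (2 orders) and {Xiu,Tao} as another (2 orders).
That leaves 7 units to arrange: 2 × 2 × 7! = 4 × 5040 = 20160.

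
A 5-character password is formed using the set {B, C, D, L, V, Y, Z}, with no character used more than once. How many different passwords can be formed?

With no repetition, fill the 5 characters in order: 7 choices, then 6, down to 3.
7 × 6 × 5 × 4 × 3 = 2520.

2520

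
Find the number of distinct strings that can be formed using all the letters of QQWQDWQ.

Letter multiplicities in QQWQDWQ: D×1, Q×4, W×2.
Dividing 7! = 5040 by 4!·2! = 48 for the repeated letters gives 105.

105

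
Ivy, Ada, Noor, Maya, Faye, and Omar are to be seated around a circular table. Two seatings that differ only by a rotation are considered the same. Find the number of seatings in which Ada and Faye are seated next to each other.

48

Treat {Ada, Faye} as one unit (2 internal orders) and seat the resulting 5 units around the table: (4)! circular arrangements.
So 2 × (4)! = 2 × 24 = 48.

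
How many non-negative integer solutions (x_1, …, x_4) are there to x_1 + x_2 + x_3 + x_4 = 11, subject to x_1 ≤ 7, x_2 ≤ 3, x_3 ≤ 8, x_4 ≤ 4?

140

Ignoring the caps, the number of non-negative solutions to x_1+…+x_4 = 11 is C(14,3) = 364.
Subtract solutions that violate a single cap (substitute x_i' = x_i − (cap_i+1)): x_1 ≥ 8 gives C(6,3) = 20; x_2 ≥ 4 gives C(10,3) = 120; x_3 ≥ 9 gives C(5,3) = 10; x_4 ≥ 5 gives C(9,3) = 84. Together 234.
Add back pairs where two caps are both exceeded: 0 + 0 + 0 + 0 + 10 + 0 = 10.
By inclusion–exclusion the count is 364 − 234 + 10 = 140.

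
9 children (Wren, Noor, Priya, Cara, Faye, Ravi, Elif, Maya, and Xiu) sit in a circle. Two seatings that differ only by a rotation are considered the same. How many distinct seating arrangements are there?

40320

Around a circle, 9 distinct people have 9!/9 = (8)! = 40320 rotationally distinct seatings.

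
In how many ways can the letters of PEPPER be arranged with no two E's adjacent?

There are 6!/(3!·2!) = 60 arrangements of PEPPER in total.
Arrangements with the E's together: treat EE as one letter, giving (5)!/(3!) = 20.
Subtracting, 60 − 20 = 40 arrangements keep the E's apart.

40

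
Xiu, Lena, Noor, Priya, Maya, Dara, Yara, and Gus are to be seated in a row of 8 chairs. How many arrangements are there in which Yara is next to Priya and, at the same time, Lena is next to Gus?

2880

Treat {Yara,Priya} as one block (2 orders) and {Lena,Gus} as another (2 orders).
That leaves 6 units to arrange: 2 × 2 × 6! = 4 × 720 = 2880.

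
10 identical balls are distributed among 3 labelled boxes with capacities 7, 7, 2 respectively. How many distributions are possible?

Ignoring the caps, the number of non-negative solutions to x_1+…+x_3 = 10 is C(12,2) = 66.
Subtract solutions that violate a single cap (substitute x_i' = x_i − (cap_i+1)): x_1 ≥ 8 gives C(4,2) = 6; x_2 ≥ 8 gives C(4,2) = 6; x_3 ≥ 3 gives C(9,2) = 36. Together 48.
No two caps can be exceeded simultaneously, so the pair terms are all 0.
By inclusion–exclusion the count is 66 − 48 + 0 = 18.

18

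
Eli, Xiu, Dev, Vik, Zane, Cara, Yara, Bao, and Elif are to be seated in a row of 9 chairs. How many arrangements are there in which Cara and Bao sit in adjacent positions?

80640

Treat {Cara, Bao} as a single unit. There are 8 units to order, and the pair itself can be ordered 2 ways.
That gives 2 × 8! = 2 × 40320 = 80640.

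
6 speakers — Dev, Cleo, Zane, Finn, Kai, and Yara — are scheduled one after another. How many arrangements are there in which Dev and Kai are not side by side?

480

Of the 6! = 720 arrangements, those with Dev and Kai adjacent number 2 × 5! = 240 (treat the pair as a block with 2 internal orders).
Complementary counting: 720 − 240 = 480.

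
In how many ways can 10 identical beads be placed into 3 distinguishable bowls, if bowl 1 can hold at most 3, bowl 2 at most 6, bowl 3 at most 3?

6

Ignoring the caps, the number of non-negative solutions to x_1+…+x_3 = 10 is C(12,2) = 66.
Subtract solutions that violate a single cap (substitute x_i' = x_i − (cap_i+1)): x_1 ≥ 4 gives C(8,2) = 28; x_2 ≥ 7 gives C(5,2) = 10; x_3 ≥ 4 gives C(8,2) = 28. Together 66.
Add back pairs where two caps are both exceeded: 0 + 6 + 0 = 6.
By inclusion–exclusion the count is 66 − 66 + 6 = 6.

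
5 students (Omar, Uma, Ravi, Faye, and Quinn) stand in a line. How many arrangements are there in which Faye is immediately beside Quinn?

48

Place the 3 others and the Faye-Quinn pair as 4 objects in a line; the pair has 2 internal arrangements.
So the count is 2·(4)! = 48.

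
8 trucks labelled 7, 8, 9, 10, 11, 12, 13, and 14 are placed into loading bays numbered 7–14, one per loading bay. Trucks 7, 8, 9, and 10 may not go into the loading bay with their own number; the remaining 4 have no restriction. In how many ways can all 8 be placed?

24024

Let Aᵢ (for 7 ≤ i ≤ 10) be the placements that put truck i in its forbidden loading bay. Any j of these fix j positions, leaving (8−j)! ways to fill the rest, and there are C(4,j) ways to pick which j.
By inclusion–exclusion, the number of valid placements is Σ_{j=0}^{4} (−1)^j C(4,j)·(8−j)!.
Computing: 40320 − 20160 + 4320 − 480 + 24 = 24024.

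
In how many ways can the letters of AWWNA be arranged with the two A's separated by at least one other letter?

Total arrangements of AWWNA: 5!/(2!·2!) = 30.
If the two A's are adjacent, glue them into one block, leaving 4 items to arrange: (4)!/(2!) = 12 ways.
Subtracting, 30 − 12 = 18 arrangements keep the A's apart.

18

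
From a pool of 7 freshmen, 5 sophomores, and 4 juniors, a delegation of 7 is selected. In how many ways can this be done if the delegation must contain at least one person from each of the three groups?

10283

Total 7-person selections from all 16: C(16,7) = 11440.
Selections missing a whole group: no freshmen → C(9,7) = 36; no sophomores → C(11,7) = 330; no juniors → C(12,7) = 792.
Add back selections omitting two groups (i.e. drawn from a single group): C(7,7) + C(5,7) + C(4,7) = 1.
By inclusion–exclusion: 11440 − 1158 + 1 = 10283.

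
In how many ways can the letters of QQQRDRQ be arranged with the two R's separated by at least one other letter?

Total arrangements of QQQRDRQ: 7!/(4!·2!) = 105.
If the two R's are adjacent, glue them into one block, leaving 6 items to arrange: (6)!/(4!) = 30 ways.
Subtracting, 105 − 30 = 75 arrangements keep the R's apart.

75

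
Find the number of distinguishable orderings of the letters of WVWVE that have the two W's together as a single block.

12

Treat the 2 copies of W as a single block. The multiset to arrange is then {WW, E, V, V}, 4 items in all.
That gives (4)!/(2!) = 12 arrangements.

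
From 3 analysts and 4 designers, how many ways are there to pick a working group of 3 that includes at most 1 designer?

13

Split by how many designers are chosen (0 through 1).
Sum: C(4,0)·C(3,3) + C(4,1)·C(3,2) = 1 + 12 = 13.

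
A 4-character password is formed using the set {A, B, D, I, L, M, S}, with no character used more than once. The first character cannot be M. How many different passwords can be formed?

720

The first character has 7−1 = 6 choices (anything except M).
The remaining 3 characters are filled from the other 6 symbols without repetition: 6 × 5 × 4 = 120.
Total: 6 × 120 = 720.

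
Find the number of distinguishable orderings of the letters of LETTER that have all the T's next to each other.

60

Treat the 2 copies of T as a single block. The multiset to arrange is then {TT, E, E, L, R}, 5 items in all.
That gives (5)!/(2!) = 60 arrangements.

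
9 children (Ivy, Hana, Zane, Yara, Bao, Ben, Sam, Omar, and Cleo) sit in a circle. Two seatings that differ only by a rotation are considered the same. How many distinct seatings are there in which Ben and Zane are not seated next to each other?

Without the restriction there are (8)! = 40320 seatings.
Those with Ben next to Zane: fuse the pair into one unit and seat 8 units around a circle — 2·(7)! = 10080.
Subtracting, 40320 − 10080 = 30240.

30240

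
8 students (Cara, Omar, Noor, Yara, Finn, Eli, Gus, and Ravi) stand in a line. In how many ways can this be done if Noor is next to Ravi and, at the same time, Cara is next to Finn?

2880

Treat {Noor,Ravi} as one block (2 orders) and {Cara,Finn} as another (2 orders).
That leaves 6 units to arrange: 2 × 2 × 6! = 4 × 720 = 2880.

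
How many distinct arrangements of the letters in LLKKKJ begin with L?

With the first slot taken by L, it remains to arrange the other 5 letters (LKKKJ).
Those 5 letters have K appearing 3 times, giving (5)!/(3!) = 20.

20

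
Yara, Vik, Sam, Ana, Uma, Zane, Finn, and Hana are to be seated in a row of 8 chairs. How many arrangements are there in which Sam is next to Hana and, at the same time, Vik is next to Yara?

2880

Treat {Sam,Hana} as one block (2 orders) and {Vik,Yara} as another (2 orders).
That leaves 6 units to arrange: 2 × 2 × 6! = 4 × 720 = 2880.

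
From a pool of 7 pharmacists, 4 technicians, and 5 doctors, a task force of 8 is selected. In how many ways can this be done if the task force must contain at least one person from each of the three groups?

Total 8-person selections from all 16: C(16,8) = 12870.
Selections missing a whole group: no pharmacists → C(9,8) = 9; no technicians → C(12,8) = 495; no doctors → C(11,8) = 165.
Add back selections omitting two groups (i.e. drawn from a single group): C(7,8) + C(4,8) + C(5,8) = 0.
By inclusion–exclusion: 12870 − 669 + 0 = 12201.

12201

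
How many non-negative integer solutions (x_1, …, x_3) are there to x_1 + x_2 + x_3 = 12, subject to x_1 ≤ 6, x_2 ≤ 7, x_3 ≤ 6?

34

Without the upper bounds there are C(14,2) = 91 ways to split 12 among 3 variables.
Subtract solutions that violate a single cap (substitute x_i' = x_i − (cap_i+1)): x_1 ≥ 7 gives C(7,2) = 21; x_2 ≥ 8 gives C(6,2) = 15; x_3 ≥ 7 gives C(7,2) = 21. Together 57.
No two caps can be exceeded simultaneously, so the pair terms are all 0.
By inclusion–exclusion the count is 91 − 57 + 0 = 34.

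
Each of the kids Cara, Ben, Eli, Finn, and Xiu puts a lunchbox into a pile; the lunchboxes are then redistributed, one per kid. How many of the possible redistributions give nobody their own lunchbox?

44

Count assignments avoiding every fixed point. For any j of the 5 kids fixed to their own lunchbox, the other 5−j can be arranged in (5−j)! ways.
By inclusion–exclusion this is Σ_{j=0}^{5} (−1)^j C(5,j)·(5−j)!.
Computing: 120 − 120 + 60 − 20 + 5 − 1 = 44.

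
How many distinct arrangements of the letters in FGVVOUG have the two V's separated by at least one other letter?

900

There are 7!/(2!·2!) = 1260 arrangements of FGVVOUG in total.
Arrangements with the V's together: treat VV as one letter, giving (6)!/(2!) = 360.
Subtracting, 1260 − 360 = 900 arrangements keep the V's apart.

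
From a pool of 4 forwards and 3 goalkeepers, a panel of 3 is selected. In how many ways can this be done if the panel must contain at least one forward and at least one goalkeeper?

Total 3-person selections from all 7: C(7,3) = 35.
Subtract selections that omit an entire group: no forwards → C(3,3) = 1; no goalkeepers → C(4,3) = 4.
Both groups omitted at once is impossible, so 35 − 5 = 30.

30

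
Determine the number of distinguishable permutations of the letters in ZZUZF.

Letter multiplicities in ZZUZF: F×1, U×1, Z×3.
Dividing 5! = 120 by 3! = 6 for the repeated letters gives 20.

20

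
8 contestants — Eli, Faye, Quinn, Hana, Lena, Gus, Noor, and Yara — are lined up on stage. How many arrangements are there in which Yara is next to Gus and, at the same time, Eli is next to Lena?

2880

Treat {Yara,Gus} as one block (2 orders) and {Eli,Lena} as another (2 orders).
That leaves 6 units to arrange: 2 × 2 × 6! = 4 × 720 = 2880.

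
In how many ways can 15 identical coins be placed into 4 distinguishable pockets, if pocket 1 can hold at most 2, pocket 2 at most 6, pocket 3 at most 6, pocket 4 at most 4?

Without the upper bounds there are C(18,3) = 816 ways to split 15 among 4 pockets.
Subtract solutions that violate a single cap (substitute x_i' = x_i − (cap_i+1)): x_1 ≥ 3 gives C(15,3) = 455; x_2 ≥ 7 gives C(11,3) = 165; x_3 ≥ 7 gives C(11,3) = 165; x_4 ≥ 5 gives C(13,3) = 286. Together 1071.
Add back pairs where two caps are both exceeded: 56 + 56 + 120 + 4 + 20 + 20 = 276.
Subtract triples: 0 + 1 + 1 + 0 = 2.
By inclusion–exclusion the count is 816 − 1071 + 276 − 2 = 19.

19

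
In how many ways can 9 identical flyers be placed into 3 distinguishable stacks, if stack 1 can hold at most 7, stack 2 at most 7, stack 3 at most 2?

Ignoring the caps, the number of non-negative solutions to x_1+…+x_3 = 9 is C(11,2) = 55.
Subtract solutions that violate a single cap (substitute x_i' = x_i − (cap_i+1)): x_1 ≥ 8 gives C(3,2) = 3; x_2 ≥ 8 gives C(3,2) = 3; x_3 ≥ 3 gives C(8,2) = 28. Together 34.
No two caps can be exceeded simultaneously, so the pair terms are all 0.
By inclusion–exclusion the count is 55 − 34 + 0 = 21.

21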